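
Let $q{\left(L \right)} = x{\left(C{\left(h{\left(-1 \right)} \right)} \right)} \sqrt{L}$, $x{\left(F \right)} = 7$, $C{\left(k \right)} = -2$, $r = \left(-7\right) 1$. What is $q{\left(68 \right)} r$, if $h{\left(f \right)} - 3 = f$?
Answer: $- 98 \sqrt{17} \approx -404.06$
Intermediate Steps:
$r = -7$
$h{\left(f \right)} = 3 + f$
$q{\left(L \right)} = 7 \sqrt{L}$
$q{\left(68 \right)} r = 7 \sqrt{68} \left(-7\right) = 7 \cdot 2 \sqrt{17} \left(-7\right) = 14 \sqrt{17} \left(-7\right) = - 98 \sqrt{17}$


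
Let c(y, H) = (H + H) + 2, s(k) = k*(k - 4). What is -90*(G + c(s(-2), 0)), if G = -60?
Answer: 5220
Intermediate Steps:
s(k) = k*(-4 + k)
c(y, H) = 2 + 2*H (c(y, H) = 2*H + 2 = 2 + 2*H)
-90*(G + c(s(-2), 0)) = -90*(-60 + (2 + 2*0)) = -90*(-60 + (2 + 0)) = -90*(-60 + 2) = -90*(-58) = 5220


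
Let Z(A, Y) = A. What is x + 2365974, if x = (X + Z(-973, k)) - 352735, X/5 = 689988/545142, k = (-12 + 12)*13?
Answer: 14063771304/6989 ≈ 2.0123e+6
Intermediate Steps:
k = 0 (k = 0*13 = 0)
X = 44230/6989 (X = 5*(689988/545142) = 5*(689988*(1/545142)) = 5*(8846/6989) = 44230/6989 ≈ 6.3285)
x = -2472020982/6989 (x = (44230/6989 - 973) - 352735 = -6756067/6989 - 352735 = -2472020982/6989 ≈ -3.5370e+5)
x + 2365974 = -2472020982/6989 + 2365974 = 14063771304/6989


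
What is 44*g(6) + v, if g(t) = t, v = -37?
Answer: 227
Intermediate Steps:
44*g(6) + v = 44*6 - 37 = 264 - 37 = 227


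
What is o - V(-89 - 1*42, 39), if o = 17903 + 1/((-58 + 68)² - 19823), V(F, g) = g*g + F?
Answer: 325685898/19723 ≈ 16513.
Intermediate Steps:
V(F, g) = F + g² (V(F, g) = g² + F = F + g²)
o = 353100868/19723 (o = 17903 + 1/(10² - 19823) = 17903 + 1/(100 - 19823) = 17903 + 1/(-19723) = 17903 - 1/19723 = 353100868/19723 ≈ 17903.)
o - V(-89 - 1*42, 39) = 353100868/19723 - ((-89 - 1*42) + 39²) = 353100868/19723 - ((-89 - 42) + 1521) = 353100868/19723 - (-131 + 1521) = 353100868/19723 - 1*1390 = 353100868/19723 - 1390 = 325685898/19723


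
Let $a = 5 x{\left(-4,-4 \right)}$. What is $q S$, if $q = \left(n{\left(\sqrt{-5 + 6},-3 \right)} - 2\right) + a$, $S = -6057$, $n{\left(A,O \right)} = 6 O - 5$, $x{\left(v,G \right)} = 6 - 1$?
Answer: $0$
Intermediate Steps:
$x{\left(v,G \right)} = 5$ ($x{\left(v,G \right)} = 6 - 1 = 5$)
$a = 25$ ($a = 5 \cdot 5 = 25$)
$n{\left(A,O \right)} = -5 + 6 O$
$q = 0$ ($q = \left(\left(-5 + 6 \left(-3\right)\right) - 2\right) + 25 = \left(\left(-5 - 18\right) - 2\right) + 25 = \left(-23 - 2\right) + 25 = -25 + 25 = 0$)
$q S = 0 \left(-6057\right) = 0$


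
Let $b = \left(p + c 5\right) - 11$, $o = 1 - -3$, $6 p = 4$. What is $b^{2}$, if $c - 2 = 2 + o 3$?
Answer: $\frac{43681}{9} \approx 4853.4$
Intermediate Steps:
$p = \frac{2}{3}$ ($p = \frac{1}{6} \cdot 4 = \frac{2}{3} \approx 0.66667$)
$o = 4$ ($o = 1 + 3 = 4$)
$c = 16$ ($c = 2 + \left(2 + 4 \cdot 3\right) = 2 + \left(2 + 12\right) = 2 + 14 = 16$)
$b = \frac{209}{3}$ ($b = \left(\frac{2}{3} + 16 \cdot 5\right) - 11 = \left(\frac{2}{3} + 80\right) - 11 = \frac{242}{3} - 11 = \frac{209}{3} \approx 69.667$)
$b^{2} = \left(\frac{209}{3}\right)^{2} = \frac{43681}{9}$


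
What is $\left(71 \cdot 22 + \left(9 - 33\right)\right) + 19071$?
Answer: $20609$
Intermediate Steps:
$\left(71 \cdot 22 + \left(9 - 33\right)\right) + 19071 = \left(1562 - 24\right) + 19071 = 1538 + 19071 = 20609$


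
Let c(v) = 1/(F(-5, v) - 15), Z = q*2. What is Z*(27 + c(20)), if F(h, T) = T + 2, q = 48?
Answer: 18240/7 ≈ 2605.7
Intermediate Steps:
F(h, T) = 2 + T
Z = 96 (Z = 48*2 = 96)
c(v) = 1/(-13 + v) (c(v) = 1/((2 + v) - 15) = 1/(-13 + v))
Z*(27 + c(20)) = 96*(27 + 1/(-13 + 20)) = 96*(27 + 1/7) = 96*(27 + ⅐) = 96*(190/7) = 18240/7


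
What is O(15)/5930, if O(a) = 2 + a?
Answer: 17/5930 ≈ 0.0028668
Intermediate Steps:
O(15)/5930 = (2 + 15)/5930 = 17*(1/5930) = 17/5930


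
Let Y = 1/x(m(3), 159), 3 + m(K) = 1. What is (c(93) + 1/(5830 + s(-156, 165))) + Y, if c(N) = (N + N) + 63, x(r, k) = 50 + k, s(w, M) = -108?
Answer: 297784533/1195898 ≈ 249.00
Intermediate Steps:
m(K) = -2 (m(K) = -3 + 1 = -2)
c(N) = 63 + 2*N (c(N) = 2*N + 63 = 63 + 2*N)
Y = 1/209 (Y = 1/(50 + 159) = 1/209 ≈ 0.0047847)
(c(93) + 1/(5830 + s(-156, 165))) + Y = ((63 + 2*93) + 1/(5830 - 108)) + 1/209 = ((63 + 186) + 1/5722) + 1/209 = (249 + 1/5722) + 1/209 = 1424779/5722 + 1/209 = 297784533/1195898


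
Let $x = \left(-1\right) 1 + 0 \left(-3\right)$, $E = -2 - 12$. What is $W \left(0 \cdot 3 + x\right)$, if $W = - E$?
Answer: $-14$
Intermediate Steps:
$E = -14$ ($E = -2 - 12 = -14$)
$W = 14$ ($W = \left(-1\right) \left(-14\right) = 14$)
$x = -1$ ($x = -1 + 0 = -1$)
$W \left(0 \cdot 3 + x\right) = 14 \left(0 \cdot 3 - 1\right) = 14 \left(0 - 1\right) = 14 \left(-1\right) = -14$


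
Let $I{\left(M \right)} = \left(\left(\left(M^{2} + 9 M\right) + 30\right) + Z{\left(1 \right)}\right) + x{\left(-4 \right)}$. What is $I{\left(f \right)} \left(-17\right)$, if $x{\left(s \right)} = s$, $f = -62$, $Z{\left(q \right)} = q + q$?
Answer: $-56338$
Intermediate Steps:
$Z{\left(q \right)} = 2 q$
$I{\left(M \right)} = 28 + M^{2} + 9 M$ ($I{\left(M \right)} = \left(\left(\left(M^{2} + 9 M\right) + 30\right) + 2 \cdot 1\right) - 4 = \left(\left(30 + M^{2} + 9 M\right) + 2\right) - 4 = \left(32 + M^{2} + 9 M\right) - 4 = 28 + M^{2} + 9 M$)
$I{\left(f \right)} \left(-17\right) = \left(28 + \left(-62\right)^{2} + 9 \left(-62\right)\right) \left(-17\right) = \left(28 + 3844 - 558\right) \left(-17\right) = 3314 \left(-17\right) = -56338$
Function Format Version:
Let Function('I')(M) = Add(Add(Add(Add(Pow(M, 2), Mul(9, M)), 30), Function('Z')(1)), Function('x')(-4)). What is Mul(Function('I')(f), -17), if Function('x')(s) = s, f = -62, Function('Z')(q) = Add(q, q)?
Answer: -56338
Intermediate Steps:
Function('Z')(q) = Mul(2, q)
Function('I')(M) = Add(28, Pow(M, 2), Mul(9, M)) (Function('I')(M) = Add(Add(Add(Add(Pow(M, 2), Mul(9, M)), 30), Mul(2, 1)), -4) = Add(Add(Add(30, Pow(M, 2), Mul(9, M)), 2), -4) = Add(Add(32, Pow(M, 2), Mul(9, M)), -4) = Add(28, Pow(M, 2), Mul(9, M)))
Mul(Function('I')(f), -17) = Mul(Add(28, Pow(-62, 2), Mul(9, -62)), -17) = Mul(Add(28, 3844, -558), -17) = Mul(3314, -17) = -56338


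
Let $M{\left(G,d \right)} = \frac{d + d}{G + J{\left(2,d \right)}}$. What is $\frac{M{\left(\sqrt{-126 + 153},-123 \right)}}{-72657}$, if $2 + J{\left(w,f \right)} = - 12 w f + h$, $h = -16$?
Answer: $\frac{26732}{23165013339} - \frac{82 \sqrt{3}}{69495040017} \approx 1.1519 \cdot 10^{-6}$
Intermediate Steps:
$J{\left(w,f \right)} = -18 - 12 f w$ ($J{\left(w,f \right)} = -2 + \left(- 12 w f - 16\right) = -2 - \left(16 + 12 f w\right) = -18 - 12 f w$)
$M{\left(G,d \right)} = \frac{2 d}{-18 + G - 24 d}$ ($M{\left(G,d \right)} = \frac{d + d}{G - \left(18 + 12 d 2\right)} = \frac{2 d}{G - \left(18 + 24 d\right)} = \frac{2 d}{-18 + G - 24 d}$)
$\frac{M{\left(\sqrt{-126 + 153},-123 \right)}}{-72657} = \frac{\left(-2\right) \left(-123\right) \frac{1}{18 - \sqrt{-126 + 153} + 24 \left(-123\right)}}{-72657} = \left(-2\right) \left(-123\right) \frac{1}{18 - \sqrt{27} - 2952} \left(- \frac{1}{72657}\right) = \left(-2\right) \left(-123\right) \frac{1}{18 - 3 \sqrt{3} - 2952} \left(- \frac{1}{72657}\right) = \left(-2\right) \left(-123\right) \frac{1}{-2934 - 3 \sqrt{3}} \left(- \frac{1}{72657}\right) = \frac{246}{-2934 - 3 \sqrt{3}} \left(- \frac{1}{72657}\right) = - \frac{82}{24219 \left(-2934 - 3 \sqrt{3}\right)}$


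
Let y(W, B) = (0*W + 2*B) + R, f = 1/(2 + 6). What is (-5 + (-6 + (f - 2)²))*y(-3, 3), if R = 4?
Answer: -2395/32 ≈ -74.844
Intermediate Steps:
f = ⅛ (f = 1/8 = ⅛ ≈ 0.12500)
y(W, B) = 4 + 2*B (y(W, B) = (0*W + 2*B) + 4 = (0 + 2*B) + 4 = 2*B + 4 = 4 + 2*B)
(-5 + (-6 + (f - 2)²))*y(-3, 3) = (-5 + (-6 + (⅛ - 2)²))*(4 + 2*3) = (-5 + (-6 + (-15/8)²))*(4 + 6) = (-5 + (-6 + 225/64))*10 = (-5 - 159/64)*10 = -479/64*10 = -2395/32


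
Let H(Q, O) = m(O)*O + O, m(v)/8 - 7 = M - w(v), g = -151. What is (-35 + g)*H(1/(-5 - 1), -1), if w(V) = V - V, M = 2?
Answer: 13578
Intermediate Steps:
w(V) = 0
m(v) = 72 (m(v) = 56 + 8*(2 - 1*0) = 56 + 8*(2 + 0) = 56 + 8*2 = 56 + 16 = 72)
H(Q, O) = 73*O (H(Q, O) = 72*O + O = 73*O)
(-35 + g)*H(1/(-5 - 1), -1) = (-35 - 151)*(73*(-1)) = -186*(-73) = 13578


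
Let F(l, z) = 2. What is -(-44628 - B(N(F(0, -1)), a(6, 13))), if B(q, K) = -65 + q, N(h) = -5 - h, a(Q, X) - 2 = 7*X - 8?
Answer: 44556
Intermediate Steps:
a(Q, X) = -6 + 7*X (a(Q, X) = 2 + (7*X - 8) = 2 + (-8 + 7*X) = -6 + 7*X)
-(-44628 - B(N(F(0, -1)), a(6, 13))) = -(-44628 - (-65 + (-5 - 1*2))) = -(-44628 - (-65 + (-5 - 2))) = -(-44628 - (-65 - 7)) = -(-44628 - 1*(-72)) = -(-44628 + 72) = -1*(-44556) = 44556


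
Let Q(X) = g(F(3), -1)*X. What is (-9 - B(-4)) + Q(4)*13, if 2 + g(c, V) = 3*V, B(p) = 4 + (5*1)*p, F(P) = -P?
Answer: -253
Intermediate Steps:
B(p) = 4 + 5*p
g(c, V) = -2 + 3*V
Q(X) = -5*X (Q(X) = (-2 + 3*(-1))*X = (-2 - 3)*X = -5*X)
(-9 - B(-4)) + Q(4)*13 = (-9 - (4 + 5*(-4))) - 5*4*13 = (-9 - (4 - 20)) - 20*13 = (-9 - 1*(-16)) - 260 = (-9 + 16) - 260 = 7 - 260 = -253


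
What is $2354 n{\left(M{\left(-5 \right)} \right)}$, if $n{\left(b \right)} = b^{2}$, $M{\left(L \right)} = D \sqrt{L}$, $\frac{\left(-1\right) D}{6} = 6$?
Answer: $-15253920$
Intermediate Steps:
$D = -36$ ($D = \left(-6\right) 6 = -36$)
$M{\left(L \right)} = - 36 \sqrt{L}$
$2354 n{\left(M{\left(-5 \right)} \right)} = 2354 \left(- 36 \sqrt{-5}\right)^{2} = 2354 \left(- 36 i \sqrt{5}\right)^{2} = 2354 \left(-6480\right) = -15253920$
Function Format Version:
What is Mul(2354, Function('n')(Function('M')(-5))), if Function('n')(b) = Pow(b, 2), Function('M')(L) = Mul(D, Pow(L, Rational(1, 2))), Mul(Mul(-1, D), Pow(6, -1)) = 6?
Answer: -15253920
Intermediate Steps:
D = -36 (D = Mul(-6, 6) = -36)
Function('M')(L) = Mul(-36, Pow(L, Rational(1, 2)))
Mul(2354, Function('n')(Function('M')(-5))) = Mul(2354, Pow(Mul(-36, Pow(-5, Rational(1, 2))), 2)) = Mul(2354, Pow(Mul(-36, Mul(I, Pow(5, Rational(1, 2)))), 2)) = Mul(2354, Pow(Mul(-36, I, Pow(5, Rational(1, 2))), 2)) = Mul(2354, -6480) = -15253920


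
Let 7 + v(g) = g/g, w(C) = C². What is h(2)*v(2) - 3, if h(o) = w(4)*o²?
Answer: -387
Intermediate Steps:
v(g) = -6 (v(g) = -7 + g/g = -7 + 1 = -6)
h(o) = 16*o² (h(o) = 4²*o² = 16*o²)
h(2)*v(2) - 3 = (16*2²)*(-6) - 3 = (16*4)*(-6) - 3 = 64*(-6) - 3 = -384 - 3 = -387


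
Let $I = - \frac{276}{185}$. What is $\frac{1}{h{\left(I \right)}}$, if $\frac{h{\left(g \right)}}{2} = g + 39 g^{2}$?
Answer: $\frac{34225}{5839608} \approx 0.0058608$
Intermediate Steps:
$I = - \frac{276}{185}$ ($I = \left(-276\right) \frac{1}{185} = - \frac{276}{185} \approx -1.4919$)
$h{\left(g \right)} = 2 g + 78 g^{2}$ ($h{\left(g \right)} = 2 \left(g + 39 g^{2}\right) = 2 g + 78 g^{2}$)
$\frac{1}{h{\left(I \right)}} = \frac{1}{2 \left(- \frac{276}{185}\right) \left(1 + 39 \left(- \frac{276}{185}\right)\right)} = \frac{1}{2 \left(- \frac{276}{185}\right) \left(1 - \frac{10764}{185}\right)} = \frac{1}{2 \left(- \frac{276}{185}\right) \left(- \frac{10579}{185}\right)} = \frac{1}{\frac{5839608}{34225}} = \frac{34225}{5839608}$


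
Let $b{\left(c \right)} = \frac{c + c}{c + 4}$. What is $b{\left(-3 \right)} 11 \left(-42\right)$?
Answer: $2772$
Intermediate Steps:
$b{\left(c \right)} = \frac{2 c}{4 + c}$
$b{\left(-3 \right)} 11 \left(-42\right) = 2 \left(-3\right) \frac{1}{4 - 3} \cdot 11 \left(-42\right) = 2 \left(-3\right) 1^{-1} \cdot 11 \left(-42\right) = 2 \left(-3\right) 1 \cdot 11 \left(-42\right) = \left(-6\right) 11 \left(-42\right) = \left(-66\right) \left(-42\right) = 2772$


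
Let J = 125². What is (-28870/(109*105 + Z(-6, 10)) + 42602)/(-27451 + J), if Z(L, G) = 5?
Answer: -16258801/4513590 ≈ -3.6022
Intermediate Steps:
J = 15625
(-28870/(109*105 + Z(-6, 10)) + 42602)/(-27451 + J) = (-28870/(109*105 + 5) + 42602)/(-27451 + 15625) = (-28870/(11445 + 5) + 42602)/(-11826) = (-28870/11450 + 42602)*(-1/11826) = (-28870*1/11450 + 42602)*(-1/11826) = (-2887/1145 + 42602)*(-1/11826) = (48776403/1145)*(-1/11826) = -16258801/4513590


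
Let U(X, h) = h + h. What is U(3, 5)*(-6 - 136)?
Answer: -1420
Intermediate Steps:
U(X, h) = 2*h
U(3, 5)*(-6 - 136) = (2*5)*(-6 - 136) = 10*(-142) = -1420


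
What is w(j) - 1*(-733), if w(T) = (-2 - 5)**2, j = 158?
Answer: 782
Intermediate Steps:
w(T) = 49 (w(T) = (-7)**2 = 49)
w(j) - 1*(-733) = 49 - 1*(-733) = 49 + 733 = 782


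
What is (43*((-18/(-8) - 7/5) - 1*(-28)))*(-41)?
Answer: -1017251/20 ≈ -50863.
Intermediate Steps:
(43*((-18/(-8) - 7/5) - 1*(-28)))*(-41) = (43*((-18*(-1/8) - 7*1/5) + 28))*(-41) = (43*((9/4 - 7/5) + 28))*(-41) = (43*(17/20 + 28))*(-41) = (43*(577/20))*(-41) = (24811/20)*(-41) = -1017251/20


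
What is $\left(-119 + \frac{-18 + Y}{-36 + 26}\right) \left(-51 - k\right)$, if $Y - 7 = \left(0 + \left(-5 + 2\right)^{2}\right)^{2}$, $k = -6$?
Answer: $5670$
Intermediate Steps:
$Y = 88$ ($Y = 7 + \left(0 + \left(-5 + 2\right)^{2}\right)^{2} = 7 + \left(0 + \left(-3\right)^{2}\right)^{2} = 7 + \left(0 + 9\right)^{2} = 7 + 9^{2} = 7 + 81 = 88$)
$\left(-119 + \frac{-18 + Y}{-36 + 26}\right) \left(-51 - k\right) = \left(-119 + \frac{-18 + 88}{-36 + 26}\right) \left(-51 - -6\right) = \left(-119 + \frac{70}{-10}\right) \left(-51 + 6\right) = \left(-119 + 70 \left(- \frac{1}{10}\right)\right) \left(-45\right) = \left(-119 - 7\right) \left(-45\right) = \left(-126\right) \left(-45\right) = 5670$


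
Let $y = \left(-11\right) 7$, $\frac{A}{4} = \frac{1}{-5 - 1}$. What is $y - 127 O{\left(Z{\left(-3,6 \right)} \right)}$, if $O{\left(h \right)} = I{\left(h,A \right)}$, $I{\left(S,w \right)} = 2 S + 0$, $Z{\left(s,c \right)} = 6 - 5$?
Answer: $-331$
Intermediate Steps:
$A = - \frac{2}{3}$ ($A = \frac{4}{-5 - 1} = \frac{4}{-6} = 4 \left(- \frac{1}{6}\right) = - \frac{2}{3} \approx -0.66667$)
$Z{\left(s,c \right)} = 1$ ($Z{\left(s,c \right)} = 6 - 5 = 1$)
$y = -77$
$I{\left(S,w \right)} = 2 S$
$O{\left(h \right)} = 2 h$
$y - 127 O{\left(Z{\left(-3,6 \right)} \right)} = -77 - 127 \cdot 2 \cdot 1 = -77 - 254 = -331$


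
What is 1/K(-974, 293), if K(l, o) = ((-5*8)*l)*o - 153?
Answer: 1/11415127 ≈ 8.7603e-8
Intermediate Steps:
K(l, o) = -153 - 40*l*o (K(l, o) = (-40*l)*o - 153 = -40*l*o - 153 = -153 - 40*l*o)
1/K(-974, 293) = 1/(-153 - 40*(-974)*293) = 1/(-153 + 11415280) = 1/11415127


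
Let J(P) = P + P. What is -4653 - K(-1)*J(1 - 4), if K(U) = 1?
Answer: -4647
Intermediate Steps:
J(P) = 2*P
-4653 - K(-1)*J(1 - 4) = -4653 - 2*(1 - 4) = -4653 - 2*(-3) = -4653 - (-6) = -4653 - 1*(-6) = -4653 + 6 = -4647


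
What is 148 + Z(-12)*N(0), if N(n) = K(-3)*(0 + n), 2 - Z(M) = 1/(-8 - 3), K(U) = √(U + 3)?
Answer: 148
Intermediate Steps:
K(U) = √(3 + U)
Z(M) = 23/11 (Z(M) = 2 - 1/(-8 - 3) = 2 - 1/(-11) = 2 - 1*(-1/11) = 2 + 1/11 = 23/11)
N(n) = 0 (N(n) = √(3 - 3)*(0 + n) = √0*n = 0*n = 0)
148 + Z(-12)*N(0) = 148 + (23/11)*0 = 148 + 0 = 148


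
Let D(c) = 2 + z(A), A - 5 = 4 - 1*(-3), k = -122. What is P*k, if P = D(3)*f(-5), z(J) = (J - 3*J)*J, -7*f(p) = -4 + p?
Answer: 314028/7 ≈ 44861.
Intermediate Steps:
f(p) = 4/7 - p/7 (f(p) = -(-4 + p)/7 = 4/7 - p/7)
A = 12 (A = 5 + (4 - 1*(-3)) = 5 + (4 + 3) = 5 + 7 = 12)
z(J) = -2*J**2 (z(J) = (-2*J)*J = -2*J**2)
D(c) = -286 (D(c) = 2 - 2*12**2 = 2 - 2*144 = 2 - 288 = -286)
P = -2574/7 (P = -286*(4/7 - 1/7*(-5)) = -286*(4/7 + 5/7) = -286*9/7 = -2574/7 ≈ -367.71)
P*k = -2574/7*(-122) = 314028/7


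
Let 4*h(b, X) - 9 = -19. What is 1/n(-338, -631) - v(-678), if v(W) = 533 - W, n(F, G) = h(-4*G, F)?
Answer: -6057/5 ≈ -1211.4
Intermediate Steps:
h(b, X) = -5/2 (h(b, X) = 9/4 + (¼)*(-19) = 9/4 - 19/4 = -5/2)
n(F, G) = -5/2
1/n(-338, -631) - v(-678) = 1/(-5/2) - (533 - 1*(-678)) = -⅖ - (533 + 678) = -⅖ - 1*1211 = -⅖ - 1211 = -6057/5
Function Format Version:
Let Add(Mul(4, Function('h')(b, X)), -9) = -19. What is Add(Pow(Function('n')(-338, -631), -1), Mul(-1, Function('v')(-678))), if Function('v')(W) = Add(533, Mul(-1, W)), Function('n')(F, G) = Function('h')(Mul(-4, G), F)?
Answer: Rational(-6057, 5) ≈ -1211.4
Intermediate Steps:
Function('h')(b, X) = Rational(-5, 2) (Function('h')(b, X) = Add(Rational(9, 4), Mul(Rational(1, 4), -19)) = Add(Rational(9, 4), Rational(-19, 4)) = Rational(-5, 2))
Function('n')(F, G) = Rational(-5, 2)
Add(Pow(Function('n')(-338, -631), -1), Mul(-1, Function('v')(-678))) = Add(Pow(Rational(-5, 2), -1), Mul(-1, Add(533, Mul(-1, -678)))) = Add(Rational(-2, 5), Mul(-1, Add(533, 678))) = Add(Rational(-2, 5), Mul(-1, 1211)) = Add(Rational(-2, 5), -1211) = Rational(-6057, 5)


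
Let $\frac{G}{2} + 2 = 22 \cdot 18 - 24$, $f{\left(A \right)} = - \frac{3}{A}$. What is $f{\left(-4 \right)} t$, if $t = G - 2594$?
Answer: $- \frac{2781}{2} \approx -1390.5$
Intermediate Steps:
$G = 740$ ($G = -4 + 2 \left(22 \cdot 18 - 24\right) = -4 + 2 \left(396 - 24\right) = -4 + 2 \cdot 372 = -4 + 744 = 740$)
$t = -1854$ ($t = 740 - 2594 = -1854$)
$f{\left(-4 \right)} t = - \frac{3}{-4} \left(-1854\right) = \left(-3\right) \left(- \frac{1}{4}\right) \left(-1854\right) = \frac{3}{4} \left(-1854\right) = - \frac{2781}{2}$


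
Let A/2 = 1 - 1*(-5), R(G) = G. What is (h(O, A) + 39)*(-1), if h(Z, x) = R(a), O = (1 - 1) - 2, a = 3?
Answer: -42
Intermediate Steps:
O = -2 (O = 0 - 2 = -2)
A = 12 (A = 2*(1 - 1*(-5)) = 2*(1 + 5) = 2*6 = 12)
h(Z, x) = 3
(h(O, A) + 39)*(-1) = (3 + 39)*(-1) = 42*(-1) = -42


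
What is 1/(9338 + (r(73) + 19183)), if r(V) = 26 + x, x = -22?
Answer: 1/28525 ≈ 3.5057e-5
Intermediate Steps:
r(V) = 4 (r(V) = 26 - 22 = 4)
1/(9338 + (r(73) + 19183)) = 1/(9338 + (4 + 19183)) = 1/(9338 + 19187) = 1/28525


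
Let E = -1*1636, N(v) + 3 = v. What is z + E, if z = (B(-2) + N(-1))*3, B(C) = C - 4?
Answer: -1666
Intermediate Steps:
N(v) = -3 + v
B(C) = -4 + C
E = -1636
z = -30 (z = ((-4 - 2) + (-3 - 1))*3 = (-6 - 4)*3 = -10*3 = -30)
z + E = -30 - 1636 = -1666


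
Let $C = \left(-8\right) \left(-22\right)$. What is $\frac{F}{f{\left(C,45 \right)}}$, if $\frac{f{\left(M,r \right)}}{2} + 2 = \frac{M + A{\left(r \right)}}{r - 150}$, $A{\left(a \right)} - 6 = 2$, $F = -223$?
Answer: $\frac{23415}{788} \approx 29.714$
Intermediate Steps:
$C = 176$
$A{\left(a \right)} = 8$ ($A{\left(a \right)} = 6 + 2 = 8$)
$f{\left(M,r \right)} = -4 + \frac{2 \left(8 + M\right)}{-150 + r}$ ($f{\left(M,r \right)} = -4 + 2 \frac{M + 8}{r - 150} = -4 + 2 \frac{8 + M}{-150 + r} = -4 + \frac{2 \left(8 + M\right)}{-150 + r}$)
$\frac{F}{f{\left(C,45 \right)}} = - \frac{223}{2 \frac{1}{-150 + 45} \left(308 + 176 - 90\right)} = - \frac{223}{2 \frac{1}{-105} \left(308 + 176 - 90\right)} = - \frac{223}{2 \left(- \frac{1}{105}\right) 394} = - \frac{223}{- \frac{788}{105}} = \left(-223\right) \left(- \frac{105}{788}\right) = \frac{23415}{788}$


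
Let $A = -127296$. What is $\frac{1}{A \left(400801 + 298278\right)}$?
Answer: $- \frac{1}{88989960384} \approx -1.1237 \cdot 10^{-11}$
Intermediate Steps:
$\frac{1}{A \left(400801 + 298278\right)} = \frac{1}{\left(-127296\right) \left(400801 + 298278\right)} = - \frac{1}{127296 \cdot 699079} = \left(- \frac{1}{127296}\right) \frac{1}{699079} = - \frac{1}{88989960384}$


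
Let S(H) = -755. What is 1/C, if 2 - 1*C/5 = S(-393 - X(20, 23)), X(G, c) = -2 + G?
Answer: 1/3785 ≈ 0.00026420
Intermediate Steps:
C = 3785 (C = 10 - 5*(-755) = 10 + 3775 = 3785)
1/C = 1/3785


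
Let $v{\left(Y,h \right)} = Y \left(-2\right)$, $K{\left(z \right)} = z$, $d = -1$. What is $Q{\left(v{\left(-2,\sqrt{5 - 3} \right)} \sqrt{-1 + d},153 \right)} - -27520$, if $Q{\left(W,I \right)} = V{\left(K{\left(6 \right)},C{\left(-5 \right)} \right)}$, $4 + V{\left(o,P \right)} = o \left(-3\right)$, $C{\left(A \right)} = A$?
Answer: $27498$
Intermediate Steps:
$v{\left(Y,h \right)} = - 2 Y$
$V{\left(o,P \right)} = -4 - 3 o$ ($V{\left(o,P \right)} = -4 + o \left(-3\right) = -4 - 3 o$)
$Q{\left(W,I \right)} = -22$ ($Q{\left(W,I \right)} = -4 - 18 = -22$)
$Q{\left(v{\left(-2,\sqrt{5 - 3} \right)} \sqrt{-1 + d},153 \right)} - -27520 = -22 - -27520 = -22 + 27520 = 27498$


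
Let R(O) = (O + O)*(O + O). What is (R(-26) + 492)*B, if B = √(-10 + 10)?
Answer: 0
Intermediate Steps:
R(O) = 4*O² (R(O) = (2*O)*(2*O) = 4*O²)
B = 0 (B = √0 = 0)
(R(-26) + 492)*B = (4*(-26)² + 492)*0 = (4*676 + 492)*0 = (2704 + 492)*0 = 3196*0 = 0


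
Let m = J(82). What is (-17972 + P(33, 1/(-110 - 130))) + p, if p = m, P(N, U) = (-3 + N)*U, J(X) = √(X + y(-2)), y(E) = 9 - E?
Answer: -143777/8 + √93 ≈ -17962.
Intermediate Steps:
J(X) = √(11 + X) (J(X) = √(X + (9 - 1*(-2))) = √(X + (9 + 2)) = √(X + 11) = √(11 + X))
P(N, U) = U*(-3 + N)
m = √93 (m = √(11 + 82) = √93 ≈ 9.6436)
p = √93 ≈ 9.6436
(-17972 + P(33, 1/(-110 - 130))) + p = (-17972 + (-3 + 33)/(-110 - 130)) + √93 = (-17972 + 30/(-240)) + √93 = (-17972 - 1/240*30) + √93 = (-17972 - ⅛) + √93 = -143777/8 + √93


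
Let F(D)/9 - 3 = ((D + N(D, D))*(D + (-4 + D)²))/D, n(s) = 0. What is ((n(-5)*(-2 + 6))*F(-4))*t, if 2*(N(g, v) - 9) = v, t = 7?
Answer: 0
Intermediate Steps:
N(g, v) = 9 + v/2
F(D) = 27 + 9*(9 + 3*D/2)*(D + (-4 + D)²)/D (F(D) = 27 + 9*(((D + (9 + D/2))*(D + (-4 + D)²))/D) = 27 + 9*(((9 + 3*D/2)*(D + (-4 + D)²))/D) = 27 + 9*((9 + 3*D/2)*(D + (-4 + D)²)/D) = 27 + 9*(9 + 3*D/2)*(D + (-4 + D)²)/D)
((n(-5)*(-2 + 6))*F(-4))*t = ((0*(-2 + 6))*(-324 + 1296/(-4) - 27/2*(-4) + (27/2)*(-4)²))*7 = ((0*4)*(-324 + 1296*(-¼) + 54 + (27/2)*16))*7 = (0*(-324 - 324 + 54 + 216))*7 = (0*(-378))*7 = 0*7 = 0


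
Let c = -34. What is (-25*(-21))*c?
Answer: -17850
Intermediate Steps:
(-25*(-21))*c = -25*(-21)*(-34) = 525*(-34) = -17850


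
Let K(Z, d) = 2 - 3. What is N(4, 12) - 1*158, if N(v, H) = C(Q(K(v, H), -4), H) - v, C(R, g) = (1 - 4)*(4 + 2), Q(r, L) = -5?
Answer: -180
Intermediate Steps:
K(Z, d) = -1
C(R, g) = -18 (C(R, g) = -3*6 = -18)
N(v, H) = -18 - v
N(4, 12) - 1*158 = (-18 - 1*4) - 1*158 = (-18 - 4) - 158 = -22 - 158 = -180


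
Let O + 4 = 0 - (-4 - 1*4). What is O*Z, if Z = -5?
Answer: -20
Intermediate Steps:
O = 4 (O = -4 + (0 - (-4 - 1*4)) = -4 + (0 - (-4 - 4)) = -4 + (0 - 1*(-8)) = -4 + (0 + 8) = -4 + 8 = 4)
O*Z = 4*(-5) = -20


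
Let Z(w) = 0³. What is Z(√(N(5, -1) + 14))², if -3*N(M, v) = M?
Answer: 0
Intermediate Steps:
N(M, v) = -M/3
Z(w) = 0
Z(√(N(5, -1) + 14))² = 0² = 0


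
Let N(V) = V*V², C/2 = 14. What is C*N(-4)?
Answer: -1792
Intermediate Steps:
C = 28 (C = 2*14 = 28)
N(V) = V³
C*N(-4) = 28*(-4)³ = 28*(-64) = -1792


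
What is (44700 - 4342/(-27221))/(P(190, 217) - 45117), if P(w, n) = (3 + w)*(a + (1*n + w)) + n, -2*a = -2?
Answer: 3643063/2758286 ≈ 1.3208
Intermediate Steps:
a = 1 (a = -½*(-2) = 1)
P(w, n) = n + (3 + w)*(1 + n + w) (P(w, n) = (3 + w)*(1 + (1*n + w)) + n = (3 + w)*(1 + (n + w)) + n = (3 + w)*(1 + n + w) + n = n + (3 + w)*(1 + n + w))
(44700 - 4342/(-27221))/(P(190, 217) - 45117) = (44700 - 4342/(-27221))/((3 + 190² + 4*217 + 4*190 + 217*190) - 45117) = (44700 - 4342*(-1/27221))/((3 + 36100 + 868 + 760 + 41230) - 45117) = (44700 + 26/163)/(78961 - 45117) = (7286126/163)/33844 = (7286126/163)*(1/33844) = 3643063/2758286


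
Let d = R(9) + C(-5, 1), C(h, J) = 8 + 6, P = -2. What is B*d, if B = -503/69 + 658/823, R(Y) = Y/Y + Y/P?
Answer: -2579969/37858 ≈ -68.149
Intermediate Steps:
R(Y) = 1 - Y/2 (R(Y) = Y/Y + Y/(-2) = 1 + Y*(-1/2) = 1 - Y/2)
C(h, J) = 14
d = 21/2 (d = (1 - 1/2*9) + 14 = (1 - 9/2) + 14 = -7/2 + 14 = 21/2 ≈ 10.500)
B = -368567/56787 (B = -503*1/69 + 658*(1/823) = -503/69 + 658/823 = -368567/56787 ≈ -6.4903)
B*d = -368567/56787*21/2 = -2579969/37858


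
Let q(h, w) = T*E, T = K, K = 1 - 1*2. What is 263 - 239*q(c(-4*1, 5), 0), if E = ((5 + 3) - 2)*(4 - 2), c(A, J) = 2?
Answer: 3131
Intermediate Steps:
K = -1 (K = 1 - 2 = -1)
T = -1
E = 12 (E = (8 - 2)*2 = 6*2 = 12)
q(h, w) = -12 (q(h, w) = -1*12 = -12)
263 - 239*q(c(-4*1, 5), 0) = 263 - 239*(-12) = 263 + 2868 = 3131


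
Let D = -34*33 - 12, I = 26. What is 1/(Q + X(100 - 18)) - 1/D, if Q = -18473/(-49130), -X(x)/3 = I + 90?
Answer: -38634653/19367321778 ≈ -0.0019948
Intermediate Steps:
D = -1134 (D = -1122 - 12 = -1134)
X(x) = -348 (X(x) = -3*(26 + 90) = -3*116 = -348)
Q = 18473/49130 (Q = -18473*(-1/49130) = 18473/49130 ≈ 0.37600)
1/(Q + X(100 - 18)) - 1/D = 1/(18473/49130 - 348) - 1/(-1134) = 1/(-17078767/49130) - 1*(-1/1134) = -49130/17078767 + 1/1134 = -38634653/19367321778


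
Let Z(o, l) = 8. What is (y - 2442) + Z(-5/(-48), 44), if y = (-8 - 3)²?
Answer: -2313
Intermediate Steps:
y = 121 (y = (-11)² = 121)
(y - 2442) + Z(-5/(-48), 44) = (121 - 2442) + 8 = -2321 + 8 = -2313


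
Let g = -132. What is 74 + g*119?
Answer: -15634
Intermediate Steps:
74 + g*119 = 74 - 132*119 = 74 - 15708 = -15634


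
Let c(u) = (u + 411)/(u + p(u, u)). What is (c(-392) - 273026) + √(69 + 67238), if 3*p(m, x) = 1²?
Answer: -320805607/1175 + √67307 ≈ -2.7277e+5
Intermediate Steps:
p(m, x) = ⅓ (p(m, x) = (⅓)*1² = (⅓)*1 = ⅓)
c(u) = (411 + u)/(⅓ + u) (c(u) = (u + 411)/(u + ⅓) = (411 + u)/(⅓ + u))
(c(-392) - 273026) + √(69 + 67238) = (3*(411 - 392)/(1 + 3*(-392)) - 273026) + √(69 + 67238) = (3*19/(1 - 1176) - 273026) + √67307 = (3*19/(-1175) - 273026) + √67307 = (3*(-1/1175)*19 - 273026) + √67307 = (-57/1175 - 273026) + √67307 = -320805607/1175 + √67307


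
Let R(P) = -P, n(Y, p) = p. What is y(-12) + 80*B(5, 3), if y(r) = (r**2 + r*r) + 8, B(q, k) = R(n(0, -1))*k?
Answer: 536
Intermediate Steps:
B(q, k) = k (B(q, k) = (-1*(-1))*k = 1*k = k)
y(r) = 8 + 2*r**2 (y(r) = (r**2 + r**2) + 8 = 2*r**2 + 8 = 8 + 2*r**2)
y(-12) + 80*B(5, 3) = (8 + 2*(-12)**2) + 80*3 = (8 + 2*144) + 240 = (8 + 288) + 240 = 296 + 240 = 536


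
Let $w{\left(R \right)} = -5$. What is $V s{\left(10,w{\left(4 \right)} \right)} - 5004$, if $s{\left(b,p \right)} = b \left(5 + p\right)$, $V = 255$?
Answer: $-5004$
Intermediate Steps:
$V s{\left(10,w{\left(4 \right)} \right)} - 5004 = 255 \cdot 10 \left(5 - 5\right) - 5004 = 255 \cdot 10 \cdot 0 - 5004 = 255 \cdot 0 - 5004 = 0 - 5004 = -5004$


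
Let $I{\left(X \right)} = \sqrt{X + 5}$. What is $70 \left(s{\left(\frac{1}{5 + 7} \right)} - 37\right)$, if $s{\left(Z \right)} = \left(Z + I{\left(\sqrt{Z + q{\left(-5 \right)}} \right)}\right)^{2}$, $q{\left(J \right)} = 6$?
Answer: $-2590 + \frac{35 \left(1 + 2 \sqrt{6} \sqrt{30 + \sqrt{219}}\right)^{2}}{72} \approx -2035.0$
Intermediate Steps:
$I{\left(X \right)} = \sqrt{5 + X}$
$s{\left(Z \right)} = \left(Z + \sqrt{5 + \sqrt{6 + Z}}\right)^{2}$ ($s{\left(Z \right)} = \left(Z + \sqrt{5 + \sqrt{Z + 6}}\right)^{2} = \left(Z + \sqrt{5 + \sqrt{6 + Z}}\right)^{2}$)
$70 \left(s{\left(\frac{1}{5 + 7} \right)} - 37\right) = 70 \left(\left(\frac{1}{5 + 7} + \sqrt{5 + \sqrt{6 + \frac{1}{5 + 7}}}\right)^{2} - 37\right) = 70 \left(\left(\frac{1}{12} + \sqrt{5 + \sqrt{6 + \frac{1}{12}}}\right)^{2} - 37\right) = 70 \left(\left(\frac{1}{12} + \sqrt{5 + \sqrt{\frac{73}{12}}}\right)^{2} - 37\right) = 70 \left(\left(\frac{1}{12} + \sqrt{5 + \frac{\sqrt{219}}{6}}\right)^{2} - 37\right) = 70 \left(-37 + \left(\frac{1}{12} + \sqrt{5 + \frac{\sqrt{219}}{6}}\right)^{2}\right) = -2590 + 70 \left(\frac{1}{12} + \sqrt{5 + \frac{\sqrt{219}}{6}}\right)^{2}$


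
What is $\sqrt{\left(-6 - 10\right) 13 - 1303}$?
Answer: $i \sqrt{1511} \approx 38.872 i$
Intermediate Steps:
$\sqrt{\left(-6 - 10\right) 13 - 1303} = \sqrt{\left(-16\right) 13 - 1303} = \sqrt{-208 - 1303} = \sqrt{-1511} = i \sqrt{1511}$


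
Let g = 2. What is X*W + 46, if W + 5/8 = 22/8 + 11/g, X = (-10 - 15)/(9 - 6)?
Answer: -421/24 ≈ -17.542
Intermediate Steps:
X = -25/3 ≈ -8.3333
W = 61/8 (W = -5/8 + (22/8 + 11/2) = -5/8 + (22*(⅛) + 11*(½)) = -5/8 + (11/4 + 11/2) = -5/8 + 33/4 = 61/8 ≈ 7.6250)
X*W + 46 = -25/3*61/8 + 46 = -1525/24 + 46 = -421/24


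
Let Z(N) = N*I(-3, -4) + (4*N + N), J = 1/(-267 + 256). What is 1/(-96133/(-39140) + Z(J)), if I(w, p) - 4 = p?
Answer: 430540/861763 ≈ 0.49960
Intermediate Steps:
I(w, p) = 4 + p
J = -1/11 (J = 1/(-11) = -1/11 ≈ -0.090909)
Z(N) = 5*N (Z(N) = N*(4 - 4) + (4*N + N) = N*0 + 5*N = 0 + 5*N = 5*N)
1/(-96133/(-39140) + Z(J)) = 1/(-96133/(-39140) + 5*(-1/11)) = 1/(-96133*(-1/39140) - 5/11) = 1/(96133/39140 - 5/11) = 1/(861763/430540) = 430540/861763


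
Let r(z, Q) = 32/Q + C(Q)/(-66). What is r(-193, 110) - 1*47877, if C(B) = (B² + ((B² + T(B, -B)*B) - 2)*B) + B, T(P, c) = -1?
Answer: -3742294/55 ≈ -68042.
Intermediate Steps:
C(B) = B + B² + B*(-2 + B² - B) (C(B) = (B² + ((B² - B) - 2)*B) + B = (B² + (-2 + B² - B)*B) + B = (B² + B*(-2 + B² - B)) + B = B + B² + B*(-2 + B² - B))
r(z, Q) = 32/Q - Q³/66 + Q/66 (r(z, Q) = 32/Q + (Q³ - Q)/(-66) = 32/Q + (Q³ - Q)*(-1/66) = 32/Q + (-Q³/66 + Q/66) = 32/Q - Q³/66 + Q/66)
r(-193, 110) - 1*47877 = (1/66)*(2112 + 110² - 1*110⁴)/110 - 1*47877 = (1/66)*(1/110)*(2112 + 12100 - 1*146410000) - 47877 = (1/66)*(1/110)*(2112 + 12100 - 146410000) - 47877 = (1/66)*(1/110)*(-146395788) - 47877 = -1109059/55 - 47877 = -3742294/55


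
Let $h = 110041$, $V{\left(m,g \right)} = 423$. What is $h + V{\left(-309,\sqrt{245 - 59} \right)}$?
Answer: $110464$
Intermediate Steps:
$h + V{\left(-309,\sqrt{245 - 59} \right)} = 110041 + 423 = 110464$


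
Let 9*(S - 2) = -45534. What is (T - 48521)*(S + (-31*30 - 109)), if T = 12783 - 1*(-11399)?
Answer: 148378657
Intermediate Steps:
S = -15172/3 (S = 2 + (1/9)*(-45534) = 2 - 15178/3 = -15172/3 ≈ -5057.3)
T = 24182 (T = 12783 + 11399 = 24182)
(T - 48521)*(S + (-31*30 - 109)) = (24182 - 48521)*(-15172/3 + (-31*30 - 109)) = -24339*(-15172/3 + (-930 - 109)) = -24339*(-15172/3 - 1039) = -24339*(-18289/3) = 148378657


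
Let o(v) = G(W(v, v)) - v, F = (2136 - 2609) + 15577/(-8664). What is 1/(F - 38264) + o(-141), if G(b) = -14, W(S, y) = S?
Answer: 42625375351/335632945 ≈ 127.00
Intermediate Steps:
F = -4113649/8664 (F = -473 + 15577*(-1/8664) = -473 - 15577/8664 = -4113649/8664 ≈ -474.80)
o(v) = -14 - v
1/(F - 38264) + o(-141) = 1/(-4113649/8664 - 38264) + (-14 - 1*(-141)) = 1/(-335632945/8664) + (-14 + 141) = -8664/335632945 + 127 = 42625375351/335632945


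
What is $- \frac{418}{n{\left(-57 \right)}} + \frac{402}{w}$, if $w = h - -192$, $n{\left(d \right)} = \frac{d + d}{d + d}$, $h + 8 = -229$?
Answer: $- \frac{6404}{15} \approx -426.93$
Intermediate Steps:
$h = -237$ ($h = -8 - 229 = -237$)
$n{\left(d \right)} = 1$ ($n{\left(d \right)} = \frac{2 d}{2 d} = 2 d \frac{1}{2 d} = 1$)
$w = -45$ ($w = -237 - -192 = -237 + 192 = -45$)
$- \frac{418}{n{\left(-57 \right)}} + \frac{402}{w} = - \frac{418}{1} + \frac{402}{-45} = \left(-418\right) 1 + 402 \left(- \frac{1}{45}\right) = -418 - \frac{134}{15} = - \frac{6404}{15}$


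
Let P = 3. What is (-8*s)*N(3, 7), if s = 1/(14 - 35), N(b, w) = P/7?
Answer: 8/49 ≈ 0.16327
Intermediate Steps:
N(b, w) = 3/7
s = -1/21 (s = 1/(-21) = -1/21 ≈ -0.047619)
(-8*s)*N(3, 7) = -8*(-1/21)*(3/7) = (8/21)*(3/7) = 8/49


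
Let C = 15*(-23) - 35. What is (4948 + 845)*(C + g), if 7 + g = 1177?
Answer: 4576470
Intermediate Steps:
g = 1170 (g = -7 + 1177 = 1170)
C = -380 (C = -345 - 35 = -380)
(4948 + 845)*(C + g) = (4948 + 845)*(-380 + 1170) = 5793*790 = 4576470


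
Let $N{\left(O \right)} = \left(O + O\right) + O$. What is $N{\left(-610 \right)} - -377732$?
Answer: $375902$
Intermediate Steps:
$N{\left(O \right)} = 3 O$ ($N{\left(O \right)} = 2 O + O = 3 O$)
$N{\left(-610 \right)} - -377732 = 3 \left(-610\right) - -377732 = -1830 + 377732 = 375902$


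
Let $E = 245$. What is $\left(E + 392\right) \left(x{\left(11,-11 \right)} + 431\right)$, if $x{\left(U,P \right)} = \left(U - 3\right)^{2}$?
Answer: $315315$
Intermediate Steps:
$x{\left(U,P \right)} = \left(-3 + U\right)^{2}$
$\left(E + 392\right) \left(x{\left(11,-11 \right)} + 431\right) = \left(245 + 392\right) \left(\left(-3 + 11\right)^{2} + 431\right) = 637 \left(8^{2} + 431\right) = 637 \left(64 + 431\right) = 637 \cdot 495 = 315315$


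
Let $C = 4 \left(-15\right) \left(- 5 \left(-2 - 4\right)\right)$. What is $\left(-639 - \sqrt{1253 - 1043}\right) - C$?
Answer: $1161 - \sqrt{210} \approx 1146.5$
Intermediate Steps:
$C = -1800$ ($C = - 60 \left(\left(-5\right) \left(-6\right)\right) = \left(-60\right) 30 = -1800$)
$\left(-639 - \sqrt{1253 - 1043}\right) - C = \left(-639 - \sqrt{1253 - 1043}\right) - -1800 = \left(-639 - \sqrt{210}\right) + 1800 = 1161 - \sqrt{210}$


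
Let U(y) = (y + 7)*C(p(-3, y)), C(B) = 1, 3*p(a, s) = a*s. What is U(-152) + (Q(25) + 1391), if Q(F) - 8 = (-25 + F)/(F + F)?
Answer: 1254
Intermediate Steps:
p(a, s) = a*s/3 (p(a, s) = (a*s)/3 = a*s/3)
Q(F) = 8 + (-25 + F)/(2*F) (Q(F) = 8 + (-25 + F)/(F + F) = 8 + (-25 + F)/((2*F)) = 8 + (-25 + F)*(1/(2*F)) = 8 + (-25 + F)/(2*F))
U(y) = 7 + y (U(y) = (y + 7)*1 = (7 + y)*1 = 7 + y)
U(-152) + (Q(25) + 1391) = (7 - 152) + ((1/2)*(-25 + 17*25)/25 + 1391) = -145 + ((1/2)*(1/25)*(-25 + 425) + 1391) = -145 + ((1/2)*(1/25)*400 + 1391) = -145 + (8 + 1391) = -145 + 1399 = 1254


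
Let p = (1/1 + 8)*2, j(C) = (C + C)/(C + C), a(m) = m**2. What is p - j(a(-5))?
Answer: 17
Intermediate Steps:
j(C) = 1 (j(C) = (2*C)/((2*C)) = (2*C)*(1/(2*C)) = 1)
p = 18 (p = (1 + 8)*2 = 9*2 = 18)
p - j(a(-5)) = 18 - 1*1 = 18 - 1 = 17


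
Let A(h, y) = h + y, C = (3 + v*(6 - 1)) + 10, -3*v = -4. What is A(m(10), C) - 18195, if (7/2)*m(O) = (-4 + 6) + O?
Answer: -381610/21 ≈ -18172.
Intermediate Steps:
m(O) = 4/7 + 2*O/7 (m(O) = 2*((-4 + 6) + O)/7 = 2*(2 + O)/7 = 4/7 + 2*O/7)
v = 4/3 (v = -⅓*(-4) = 4/3 ≈ 1.3333)
C = 59/3 (C = (3 + 4*(6 - 1)/3) + 10 = (3 + (4/3)*5) + 10 = (3 + 20/3) + 10 = 29/3 + 10 = 59/3 ≈ 19.667)
A(m(10), C) - 18195 = ((4/7 + (2/7)*10) + 59/3) - 18195 = ((4/7 + 20/7) + 59/3) - 18195 = (24/7 + 59/3) - 18195 = 485/21 - 18195 = -381610/21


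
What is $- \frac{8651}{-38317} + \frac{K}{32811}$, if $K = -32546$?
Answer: $- \frac{963217121}{1257219087} \approx -0.76615$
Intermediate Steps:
$- \frac{8651}{-38317} + \frac{K}{32811} = - \frac{8651}{-38317} - \frac{32546}{32811} = \left(-8651\right) \left(- \frac{1}{38317}\right) - \frac{32546}{32811} = \frac{8651}{38317} - \frac{32546}{32811} = - \frac{963217121}{1257219087}$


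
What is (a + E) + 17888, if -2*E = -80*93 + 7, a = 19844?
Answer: 82897/2 ≈ 41449.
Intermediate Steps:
E = 7433/2 (E = -(-80*93 + 7)/2 = -(-7440 + 7)/2 = -1/2*(-7433) = 7433/2 ≈ 3716.5)
(a + E) + 17888 = (19844 + 7433/2) + 17888 = 47121/2 + 17888 = 82897/2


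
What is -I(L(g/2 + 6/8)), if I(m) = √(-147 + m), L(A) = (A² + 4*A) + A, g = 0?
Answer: -I*√2283/4 ≈ -11.945*I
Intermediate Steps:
L(A) = A² + 5*A
-I(L(g/2 + 6/8)) = -√(-147 + (0/2 + 6/8)*(5 + (0/2 + 6/8))) = -√(-147 + (0*(½) + 6*(⅛))*(5 + (0*(½) + 6*(⅛)))) = -√(-147 + (0 + ¾)*(5 + (0 + ¾))) = -√(-147 + 3*(5 + ¾)/4) = -√(-147 + (¾)*(23/4)) = -√(-147 + 69/16) = -√(-2283/16) = -I*√2283/4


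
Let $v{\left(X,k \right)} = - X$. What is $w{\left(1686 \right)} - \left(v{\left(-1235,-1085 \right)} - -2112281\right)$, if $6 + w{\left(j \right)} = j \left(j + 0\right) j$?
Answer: $4790503334$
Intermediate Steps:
$w{\left(j \right)} = -6 + j^{3}$ ($w{\left(j \right)} = -6 + j \left(j + 0\right) j = -6 + j j j = -6 + j^{2} j = -6 + j^{3}$)
$w{\left(1686 \right)} - \left(v{\left(-1235,-1085 \right)} - -2112281\right) = \left(-6 + 1686^{3}\right) - \left(\left(-1\right) \left(-1235\right) - -2112281\right) = \left(-6 + 4792616856\right) - \left(1235 + 2112281\right) = 4792616850 - 2113516 = 4790503334$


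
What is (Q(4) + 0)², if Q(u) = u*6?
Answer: 576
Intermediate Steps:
Q(u) = 6*u
(Q(4) + 0)² = (6*4 + 0)² = (24 + 0)² = 24² = 576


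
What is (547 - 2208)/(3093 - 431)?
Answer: -151/242 ≈ -0.62397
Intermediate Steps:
(547 - 2208)/(3093 - 431) = -1661/2662 = -1661*1/2662 = -151/242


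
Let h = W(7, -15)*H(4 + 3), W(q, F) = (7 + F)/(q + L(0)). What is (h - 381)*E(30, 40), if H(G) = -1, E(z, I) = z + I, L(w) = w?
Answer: -26590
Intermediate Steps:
E(z, I) = I + z
W(q, F) = (7 + F)/q (W(q, F) = (7 + F)/(q + 0) = (7 + F)/q)
h = 8/7 (h = ((7 - 15)/7)*(-1) = ((⅐)*(-8))*(-1) = -8/7*(-1) = 8/7 ≈ 1.1429)
(h - 381)*E(30, 40) = (8/7 - 381)*(40 + 30) = -2659/7*70 = -26590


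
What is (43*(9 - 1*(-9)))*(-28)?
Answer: -21672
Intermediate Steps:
(43*(9 - 1*(-9)))*(-28) = (43*(9 + 9))*(-28) = (43*18)*(-28) = 774*(-28) = -21672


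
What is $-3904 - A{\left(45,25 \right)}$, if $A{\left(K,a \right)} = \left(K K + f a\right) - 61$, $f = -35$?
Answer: $-4993$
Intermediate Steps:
$A{\left(K,a \right)} = -61 + K^{2} - 35 a$ ($A{\left(K,a \right)} = \left(K K - 35 a\right) - 61 = \left(K^{2} - 35 a\right) - 61 = -61 + K^{2} - 35 a$)
$-3904 - A{\left(45,25 \right)} = -3904 - \left(-61 + 45^{2} - 875\right) = -3904 - \left(-61 + 2025 - 875\right) = -3904 - 1089 = -4993$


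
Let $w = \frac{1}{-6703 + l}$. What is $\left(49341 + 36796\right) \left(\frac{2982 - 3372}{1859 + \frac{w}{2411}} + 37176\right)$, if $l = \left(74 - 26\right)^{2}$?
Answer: $\frac{2104550047666188511}{657217785} \approx 3.2022 \cdot 10^{9}$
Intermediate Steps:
$l = 2304$ ($l = 48^{2} = 2304$)
$w = - \frac{1}{4399}$ ($w = \frac{1}{-6703 + 2304} = \frac{1}{-4399} = - \frac{1}{4399} \approx -0.00022732$)
$\left(49341 + 36796\right) \left(\frac{2982 - 3372}{1859 + \frac{w}{2411}} + 37176\right) = \left(49341 + 36796\right) \left(\frac{2982 - 3372}{1859 - \frac{1}{4399 \cdot 2411}} + 37176\right) = 86137 \left(- \frac{390}{1859 - \frac{1}{10605989}} + 37176\right) = 86137 \left(- \frac{390}{\frac{19716533550}{10605989}} + 37176\right) = 86137 \left(\left(-390\right) \frac{10605989}{19716533550} + 37176\right) = 86137 \left(- \frac{137877857}{657217785} + 37176\right) = 86137 \cdot \frac{24432590497303}{657217785} = \frac{2104550047666188511}{657217785}$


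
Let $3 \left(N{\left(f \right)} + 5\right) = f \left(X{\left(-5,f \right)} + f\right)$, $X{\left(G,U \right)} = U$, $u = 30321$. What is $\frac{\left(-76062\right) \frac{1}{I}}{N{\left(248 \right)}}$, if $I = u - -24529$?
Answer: $- \frac{114093}{3373083025} \approx -3.3825 \cdot 10^{-5}$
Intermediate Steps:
$I = 54850$ ($I = 30321 - -24529 = 30321 + 24529 = 54850$)
$N{\left(f \right)} = -5 + \frac{2 f^{2}}{3}$ ($N{\left(f \right)} = -5 + \frac{f \left(f + f\right)}{3} = -5 + \frac{f 2 f}{3} = -5 + \frac{2 f^{2}}{3}$)
$\frac{\left(-76062\right) \frac{1}{I}}{N{\left(248 \right)}} = \frac{\left(-76062\right) \frac{1}{54850}}{-5 + \frac{2 \cdot 248^{2}}{3}} = \frac{\left(-76062\right) \frac{1}{54850}}{-5 + \frac{2}{3} \cdot 61504} = - \frac{38031}{27425 \left(-5 + \frac{123008}{3}\right)} = - \frac{38031}{27425 \cdot \frac{122993}{3}} = \left(- \frac{38031}{27425}\right) \frac{3}{122993} = - \frac{114093}{3373083025}$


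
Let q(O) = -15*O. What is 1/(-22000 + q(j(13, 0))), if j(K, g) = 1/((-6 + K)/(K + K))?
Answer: -7/154390 ≈ -4.5340e-5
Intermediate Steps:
j(K, g) = 2*K/(-6 + K) (j(K, g) = 1/((-6 + K)/((2*K))) = 1/((-6 + K)*(1/(2*K))) = 1/((-6 + K)/(2*K)) = 2*K/(-6 + K))
1/(-22000 + q(j(13, 0))) = 1/(-22000 - 30*13/(-6 + 13)) = 1/(-22000 - 30*13/7) = 1/(-22000 - 15*26/7) = 1/(-22000 - 390/7) = 1/(-154390/7) = -7/154390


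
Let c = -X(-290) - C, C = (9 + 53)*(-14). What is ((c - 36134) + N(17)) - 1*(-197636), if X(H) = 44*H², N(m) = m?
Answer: -3538013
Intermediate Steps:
C = -868 (C = 62*(-14) = -868)
c = -3699532 (c = -44*(-290)² - 1*(-868) = -44*84100 + 868 = -1*3700400 + 868 = -3700400 + 868 = -3699532)
((c - 36134) + N(17)) - 1*(-197636) = ((-3699532 - 36134) + 17) - 1*(-197636) = (-3735666 + 17) + 197636 = -3735649 + 197636 = -3538013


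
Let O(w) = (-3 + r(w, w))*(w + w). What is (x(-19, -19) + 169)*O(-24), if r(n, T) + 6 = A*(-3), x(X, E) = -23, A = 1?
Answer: 84096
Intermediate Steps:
r(n, T) = -9 (r(n, T) = -6 + 1*(-3) = -6 - 3 = -9)
O(w) = -24*w (O(w) = (-3 - 9)*(w + w) = -24*w)
(x(-19, -19) + 169)*O(-24) = (-23 + 169)*(-24*(-24)) = 146*576 = 84096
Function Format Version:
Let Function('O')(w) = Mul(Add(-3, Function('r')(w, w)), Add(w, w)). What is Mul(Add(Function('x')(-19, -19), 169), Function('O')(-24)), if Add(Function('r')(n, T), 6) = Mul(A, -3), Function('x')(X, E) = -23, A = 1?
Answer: 84096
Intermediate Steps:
Function('r')(n, T) = -9 (Function('r')(n, T) = Add(-6, Mul(1, -3)) = Add(-6, -3) = -9)
Function('O')(w) = Mul(-24, w) (Function('O')(w) = Mul(Add(-3, -9), Add(w, w)) = Mul(-12, Mul(2, w)) = Mul(-24, w))
Mul(Add(Function('x')(-19, -19), 169), Function('O')(-24)) = Mul(Add(-23, 169), Mul(-24, -24)) = Mul(146, 576) = 84096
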